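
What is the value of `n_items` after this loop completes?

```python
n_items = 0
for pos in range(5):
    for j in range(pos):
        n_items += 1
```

Triangle number: 0+1+2+...+4
`n_items` takes the values: 0 → 1 → 2 → 3 → 4 → 5 → 6 → 7 → 8 → 9 → 10

Answer: 10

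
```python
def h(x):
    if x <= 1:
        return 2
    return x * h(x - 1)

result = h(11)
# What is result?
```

h(11) = 11 * 10 * 9 * 8 * 7 * 6 * 5 * 4 * 3 * 2 * 2 = 79833600

Answer: 79833600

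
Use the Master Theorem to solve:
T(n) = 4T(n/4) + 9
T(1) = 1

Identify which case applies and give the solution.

a=4, b=4, f(n)=9. log_4(4) = 1. Since c=0 < 1, Case 1 applies: T(n) = Θ(n^log_b(a)) = O(n).

Answer: O(n) - Case 1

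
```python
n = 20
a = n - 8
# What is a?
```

Trace:
`n = 20` → n = 20
`a = n - 8` → a = 12
So a = 12

Answer: 12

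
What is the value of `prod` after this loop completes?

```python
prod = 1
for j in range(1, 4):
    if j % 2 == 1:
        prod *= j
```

Product of odd numbers 1 to 3
`prod` takes the values: 1 → 3

Answer: 3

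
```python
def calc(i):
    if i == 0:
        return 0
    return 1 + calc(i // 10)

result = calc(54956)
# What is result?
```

Count of digits of 54956: 5

Answer: 5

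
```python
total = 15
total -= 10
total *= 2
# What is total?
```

Trace:
`total = 15` → total = 15
`total -= 10` → total = 5
`total *= 2` → total = 10
So total = 10

Answer: 10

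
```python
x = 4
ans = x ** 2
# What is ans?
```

Trace:
`x = 4` → x = 4
`ans = x ** 2` → ans = 16
So ans = 16

Answer: 16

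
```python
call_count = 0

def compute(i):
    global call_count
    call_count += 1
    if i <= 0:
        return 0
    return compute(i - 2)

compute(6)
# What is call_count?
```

Linear recursion stepping by 2: 4 calls from i=6 down to ≤0.

Answer: 4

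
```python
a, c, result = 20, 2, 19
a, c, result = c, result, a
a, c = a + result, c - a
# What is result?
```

Trace:
`a, c, result = 20, 2, 19` → a = 20; c = 2; result = 19
`a, c, result = c, result, a` → a = 2; c = 19; result = 20
`a, c = a + result, c - a` → a = 22; c = 17
So result = 20

Answer: 20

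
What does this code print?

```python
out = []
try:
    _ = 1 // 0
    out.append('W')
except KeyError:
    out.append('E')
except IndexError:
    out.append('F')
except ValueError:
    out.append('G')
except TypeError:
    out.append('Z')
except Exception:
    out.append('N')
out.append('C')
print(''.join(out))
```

Execution trace: 'N' (except Exception) → 'C' (after the try/except). Output: NC

Answer: NC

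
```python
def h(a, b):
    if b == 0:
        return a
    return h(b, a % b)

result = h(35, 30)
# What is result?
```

h(35, 30) -> h(30, 5) -> h(5, 0) -> 5

Answer: 5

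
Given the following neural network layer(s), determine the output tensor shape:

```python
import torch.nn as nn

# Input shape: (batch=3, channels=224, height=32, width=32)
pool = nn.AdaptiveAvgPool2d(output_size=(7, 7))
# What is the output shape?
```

Input: (3, 224, 32, 32) -> Output: (3, 224, 7, 7)

Answer: (3, 224, 7, 7)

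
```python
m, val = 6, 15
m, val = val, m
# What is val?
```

Trace:
`m, val = 6, 15` → m = 6; val = 15
`m, val = val, m` → m = 15; val = 6
So val = 6

Answer: 6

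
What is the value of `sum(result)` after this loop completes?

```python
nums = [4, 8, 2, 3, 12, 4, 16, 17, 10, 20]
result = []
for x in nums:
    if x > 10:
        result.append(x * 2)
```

Sum of doubled values > 10
`result` takes the values: [] → [24] → [24, 32] → [24, 32, 34] → [24, 32, 34, 40]
So `sum(result)` = 130

Answer: 130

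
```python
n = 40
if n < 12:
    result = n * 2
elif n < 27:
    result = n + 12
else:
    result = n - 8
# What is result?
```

Trace:
`n = 40` → n = 40
`if n < 12: ...` → n < 12 is False, n < 27 is False, take else branch → result = 32
So result = 32

Answer: 32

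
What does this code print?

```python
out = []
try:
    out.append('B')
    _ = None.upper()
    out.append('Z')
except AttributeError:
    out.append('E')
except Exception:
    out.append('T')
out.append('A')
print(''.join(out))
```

Execution trace: 'B' (try body) → 'E' (except AttributeError) → 'A' (after the try/except). Output: BEA

Answer: BEA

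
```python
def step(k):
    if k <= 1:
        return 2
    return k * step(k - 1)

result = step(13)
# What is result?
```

step(13) = 13 * 12 * 11 * 10 * 9 * 8 * 7 * 6 * 5 * 4 * 3 * 2 * 2 = 12454041600

Answer: 12454041600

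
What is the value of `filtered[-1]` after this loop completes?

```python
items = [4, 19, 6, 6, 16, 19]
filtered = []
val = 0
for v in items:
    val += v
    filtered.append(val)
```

Cumulative sum ends at 70
`filtered` takes the values: [] → [4] → [4, 23] → [4, 23, 29] → [4, 23, 29, 35] → [4, 23, 29, 35, 51] → [4, 23, 29, 35, 51, 70]
So `filtered[-1]` = 70

Answer: 70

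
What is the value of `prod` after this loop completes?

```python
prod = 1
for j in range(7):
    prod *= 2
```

2^7 = 128
`prod` takes the values: 1 → 2 → 4 → 8 → 16 → 32 → 64 → 128

Answer: 128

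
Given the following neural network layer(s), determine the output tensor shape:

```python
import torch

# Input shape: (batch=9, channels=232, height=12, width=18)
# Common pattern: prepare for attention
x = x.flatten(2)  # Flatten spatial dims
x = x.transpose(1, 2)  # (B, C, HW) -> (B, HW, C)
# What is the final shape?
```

Input: (9, 232, 12, 18) -> after flatten(2): (9, 232, 216) -> Output: (9, 216, 232)

Answer: (9, 216, 232)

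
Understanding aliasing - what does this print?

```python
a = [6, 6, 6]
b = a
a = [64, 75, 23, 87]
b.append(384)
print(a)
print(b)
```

Key concept: rebinding vs mutation: a is rebound to a new list, b still points at the original.
Step by step:
`a = [6, 6, 6]` → a = [6, 6, 6]
`b = a` → b = [6, 6, 6] (same object as a)
`a = [64, 75, 23, 87]` → a = [64, 75, 23, 87]
`b.append(384)` → b = [6, 6, 6, 384]
`print(a)` → prints [64, 75, 23, 87]
`print(b)` → prints [6, 6, 6, 384]

Answer:
[64, 75, 23, 87]
[6, 6, 6, 384]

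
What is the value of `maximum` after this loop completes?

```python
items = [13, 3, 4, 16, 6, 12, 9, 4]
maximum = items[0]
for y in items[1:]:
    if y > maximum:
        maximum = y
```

Maximum of [13, 3, 4, 16, 6, 12, 9, 4]
`maximum` takes the values: 13 → 16

Answer: 16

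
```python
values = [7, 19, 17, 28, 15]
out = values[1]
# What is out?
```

Trace:
`values = [7, 19, 17, 28, 15]` → values = [7, 19, 17, 28, 15]
`out = values[1]` → out = 19
So out = 19

Answer: 19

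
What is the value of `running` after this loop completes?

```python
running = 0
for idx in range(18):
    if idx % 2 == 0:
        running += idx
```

Sum of even numbers 0 to 17
`running` takes the values: 0 → 2 → 6 → 12 → 20 → 30 → 42 → 56 → 72

Answer: 72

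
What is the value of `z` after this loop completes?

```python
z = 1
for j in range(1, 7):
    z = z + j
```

Start at 1, add 1 through 6
`z` takes the values: 1 → 2 → 4 → 7 → 11 → 16 → 22

Answer: 22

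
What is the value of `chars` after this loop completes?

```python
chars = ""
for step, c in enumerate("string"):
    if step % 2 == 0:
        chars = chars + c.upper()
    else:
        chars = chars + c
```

Uppercase even positions in 'string'
`chars` takes the values: "" → "S" → "St" → "StR" → "StRi" → "StRiN" → "StRiNg"

Answer: "StRiNg"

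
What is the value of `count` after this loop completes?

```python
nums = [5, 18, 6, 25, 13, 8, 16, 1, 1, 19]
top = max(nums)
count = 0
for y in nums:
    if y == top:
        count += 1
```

Count of max value 25 in [5, 18, 6, 25, 13, 8, 16, 1, 1, 19]
`count` takes the values: 0 → 1

Answer: 1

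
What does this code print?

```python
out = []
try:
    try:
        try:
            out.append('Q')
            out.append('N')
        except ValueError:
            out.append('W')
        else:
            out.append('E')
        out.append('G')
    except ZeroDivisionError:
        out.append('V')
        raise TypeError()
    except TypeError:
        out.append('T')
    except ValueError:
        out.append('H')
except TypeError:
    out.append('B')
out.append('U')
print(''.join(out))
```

Execution trace: 'Q' (inner try body) → 'N' (inner try body, no exception) → 'E' (inner else) → 'G' (try body, no exception) → 'U' (after the try/except). Output: QNEGU

Answer: QNEGU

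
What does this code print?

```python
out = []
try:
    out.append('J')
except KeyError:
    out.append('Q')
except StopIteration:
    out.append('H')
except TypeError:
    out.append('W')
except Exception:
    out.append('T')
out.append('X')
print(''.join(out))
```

Execution trace: 'J' (try body, no exception) → 'X' (after the try/except). Output: JX

Answer: JX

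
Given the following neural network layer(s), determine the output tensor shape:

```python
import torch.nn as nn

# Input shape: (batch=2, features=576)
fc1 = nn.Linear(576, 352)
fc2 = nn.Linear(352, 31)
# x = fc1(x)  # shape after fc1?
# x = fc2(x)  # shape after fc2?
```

Input: (2, 576) -> after fc1: (2, 352) -> Output: (2, 31)

Answer: (2, 31)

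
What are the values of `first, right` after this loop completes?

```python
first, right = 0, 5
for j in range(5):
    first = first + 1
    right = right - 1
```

first goes 0→5, right goes 5→0
`first, right` takes the values: (0, 5) → (1, 5) → (1, 4) → (2, 4) → (2, 3) → (3, 3) → (3, 2) → (4, 2) → (4, 1) → (5, 1) → (5, 0)

Answer: 5, 0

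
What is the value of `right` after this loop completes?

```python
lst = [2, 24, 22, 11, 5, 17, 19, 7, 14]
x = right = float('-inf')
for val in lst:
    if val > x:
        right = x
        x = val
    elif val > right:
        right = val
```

Second largest (with repeats) in [2, 24, 22, 11, 5, 17, 19, 7, 14]
`right` takes the values: -inf → 2 → 22

Answer: 22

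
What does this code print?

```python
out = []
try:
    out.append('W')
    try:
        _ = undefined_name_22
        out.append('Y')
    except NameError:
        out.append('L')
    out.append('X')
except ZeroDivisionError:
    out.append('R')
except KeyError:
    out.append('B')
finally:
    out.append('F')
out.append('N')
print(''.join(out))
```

Execution trace: 'W' (try body) → 'L' (inner except NameError) → 'X' (try body, no exception) → 'F' (finally) → 'N' (after the try/except). Output: WLXFN

Answer: WLXFN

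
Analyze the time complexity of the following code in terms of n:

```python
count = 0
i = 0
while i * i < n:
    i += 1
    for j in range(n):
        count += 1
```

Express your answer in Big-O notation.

Each loop level contributes: √n × n. Multiplying the contributions gives O(n√n).

Answer: O(n√n)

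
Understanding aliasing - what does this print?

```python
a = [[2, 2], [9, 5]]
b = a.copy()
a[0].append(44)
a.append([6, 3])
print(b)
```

Key concept: shallow copy with nested lists.
Step by step:
`a = [[2, 2], [9, 5]]` → a = [[2, 2], [9, 5]]
`b = a.copy()` → b = [[2, 2], [9, 5]]
`a[0].append(44)` → a = [[2, 2, 44], [9, 5]]; b = [[2, 2, 44], [9, 5]]
`a.append([6, 3])` → a = [[2, 2, 44], [9, 5], [6, 3]]
`print(b)` → prints [[2, 2, 44], [9, 5]]

Answer: [[2, 2, 44], [9, 5]]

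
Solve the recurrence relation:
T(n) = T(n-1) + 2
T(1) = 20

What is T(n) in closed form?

Unrolling: T(n) = T(1) + 2·(n-1) = 20 + 2(n-1) = 2n + 18.

Answer: T(n) = 2n + 18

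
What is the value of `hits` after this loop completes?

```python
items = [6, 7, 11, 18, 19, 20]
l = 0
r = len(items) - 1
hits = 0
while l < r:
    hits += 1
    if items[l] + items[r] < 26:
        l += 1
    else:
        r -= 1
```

Steps to find pair summing to 26
`hits` takes the values: 0 → 1 → 2 → 3 → 4 → 5

Answer: 5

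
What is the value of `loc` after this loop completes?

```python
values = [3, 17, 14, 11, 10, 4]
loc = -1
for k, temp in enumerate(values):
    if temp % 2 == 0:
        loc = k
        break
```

First even number index in [3, 17, 14, 11, 10, 4]
`loc` takes the values: -1 → 2

Answer: 2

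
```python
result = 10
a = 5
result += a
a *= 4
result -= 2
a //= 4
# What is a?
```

Trace:
`result = 10` → result = 10
`a = 5` → a = 5
`result += a` → result = 15
`a *= 4` → a = 20
`result -= 2` → result = 13
`a //= 4` → a = 5
So a = 5

Answer: 5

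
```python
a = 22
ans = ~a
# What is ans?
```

Trace:
`a = 22` → a = 22
`ans = ~a` → ans = -23
So ans = -23

Answer: -23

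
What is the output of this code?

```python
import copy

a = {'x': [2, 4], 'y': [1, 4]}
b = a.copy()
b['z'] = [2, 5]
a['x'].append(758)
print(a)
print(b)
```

Key concept: shallow copy of dict with mutable values.
Step by step:
`a = {'x': [2, 4], 'y': [1, 4]}` → a = {'x': [2, 4], 'y': [1, 4]}
`b = a.copy()` → b = {'x': [2, 4], 'y': [1, 4]}
`b['z'] = [2, 5]` → b = {'x': [2, 4], 'y': [1, 4], 'z': [2, 5]}
`a['x'].append(758)` → a = {'x': [2, 4, 758], 'y': [1, 4]}; b = {'x': [2, 4, 758], 'y': [1, 4], 'z': [2, 5]}
`print(a)` → prints {'x': [2, 4, 758], 'y': [1, 4]}
`print(b)` → prints {'x': [2, 4, 758], 'y': [1, 4], 'z': [2, 5]}

Answer:
{'x': [2, 4, 758], 'y': [1, 4]}
{'x': [2, 4, 758], 'y': [1, 4], 'z': [2, 5]}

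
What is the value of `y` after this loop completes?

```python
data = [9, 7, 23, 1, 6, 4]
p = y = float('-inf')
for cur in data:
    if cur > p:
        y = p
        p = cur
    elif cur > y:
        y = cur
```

Second largest (with repeats) in [9, 7, 23, 1, 6, 4]
`y` takes the values: -inf → 7 → 9

Answer: 9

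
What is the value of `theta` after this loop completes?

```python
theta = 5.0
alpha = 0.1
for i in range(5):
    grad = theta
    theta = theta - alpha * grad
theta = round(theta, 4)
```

Gradient descent: w = 5.0 * (1 - 0.1)^5
`theta` takes the values: 5.0 → 4.5 → 4.05 → 3.645 → 3.2805 → 2.95245 → 2.9524

Answer: 2.9524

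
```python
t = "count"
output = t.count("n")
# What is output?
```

Trace:
`t = "count"` → t = 'count'
`output = t.count("n")` → output = 1
So output = 1

Answer: 1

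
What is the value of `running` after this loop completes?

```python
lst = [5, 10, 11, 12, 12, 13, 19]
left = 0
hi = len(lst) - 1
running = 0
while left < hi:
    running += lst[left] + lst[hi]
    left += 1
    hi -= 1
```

Sum of pairs from ends
`running` takes the values: 0 → 24 → 47 → 70

Answer: 70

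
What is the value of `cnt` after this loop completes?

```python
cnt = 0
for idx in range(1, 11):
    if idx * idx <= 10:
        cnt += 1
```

Count numbers where idx² ≤ 10
`cnt` takes the values: 0 → 1 → 2 → 3

Answer: 3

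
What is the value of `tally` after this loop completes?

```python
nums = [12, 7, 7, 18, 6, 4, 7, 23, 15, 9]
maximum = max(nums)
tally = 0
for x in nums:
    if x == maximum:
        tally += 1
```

Count of max value 23 in [12, 7, 7, 18, 6, 4, 7, 23, 15, 9]
`tally` takes the values: 0 → 1

Answer: 1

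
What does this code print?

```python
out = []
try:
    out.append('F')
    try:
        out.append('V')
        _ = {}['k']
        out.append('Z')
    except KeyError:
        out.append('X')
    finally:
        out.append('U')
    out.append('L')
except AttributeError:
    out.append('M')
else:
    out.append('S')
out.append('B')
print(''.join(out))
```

Execution trace: 'F' (try body) → 'V' (inner try body) → 'X' (inner except KeyError) → 'U' (inner finally) → 'L' (try body, no exception) → 'S' (else) → 'B' (after the try/except). Output: FVXULSB

Answer: FVXULSB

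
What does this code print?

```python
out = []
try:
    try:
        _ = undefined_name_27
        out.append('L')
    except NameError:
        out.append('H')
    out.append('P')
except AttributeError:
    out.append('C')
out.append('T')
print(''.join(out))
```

Execution trace: 'H' (inner except NameError) → 'P' (try body, no exception) → 'T' (after the try/except). Output: HPT

Answer: HPT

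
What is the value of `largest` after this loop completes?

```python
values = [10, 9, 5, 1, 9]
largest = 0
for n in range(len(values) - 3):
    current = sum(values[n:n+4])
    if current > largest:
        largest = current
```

Max sum of 4-element window in [10, 9, 5, 1, 9]
`largest` takes the values: 0 → 25

Answer: 25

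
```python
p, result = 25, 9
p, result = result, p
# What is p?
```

Trace:
`p, result = 25, 9` → p = 25; result = 9
`p, result = result, p` → p = 9; result = 25
So p = 9

Answer: 9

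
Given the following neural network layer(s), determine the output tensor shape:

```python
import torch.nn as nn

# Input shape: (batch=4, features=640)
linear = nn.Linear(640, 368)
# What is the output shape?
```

Input: (4, 640) -> Output: (4, 368)

Answer: (4, 368)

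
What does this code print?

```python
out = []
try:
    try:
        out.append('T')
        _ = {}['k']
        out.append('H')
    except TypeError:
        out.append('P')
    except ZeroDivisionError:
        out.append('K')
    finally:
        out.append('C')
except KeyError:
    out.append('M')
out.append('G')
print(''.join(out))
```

Execution trace: 'T' (try body) → 'C' (finally) → 'M' (outer except KeyError) → 'G' (after the try/except). Output: TCMG

Answer: TCMG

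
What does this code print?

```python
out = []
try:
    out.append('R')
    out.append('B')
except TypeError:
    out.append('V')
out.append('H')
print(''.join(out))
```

Execution trace: 'R' (try body) → 'B' (try body, no exception) → 'H' (after the try/except). Output: RBH

Answer: RBH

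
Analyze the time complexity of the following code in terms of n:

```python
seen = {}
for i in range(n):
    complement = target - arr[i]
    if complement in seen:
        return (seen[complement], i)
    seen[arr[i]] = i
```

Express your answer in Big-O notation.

This is Two sum with hash map. Time complexity: O(n).

Answer: O(n)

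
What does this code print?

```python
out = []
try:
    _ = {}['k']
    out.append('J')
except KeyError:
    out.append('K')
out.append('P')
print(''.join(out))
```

Execution trace: 'K' (except KeyError) → 'P' (after the try/except). Output: KP

Answer: KP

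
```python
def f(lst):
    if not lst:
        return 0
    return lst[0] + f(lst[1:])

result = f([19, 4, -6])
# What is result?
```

19 + 4 + (-6) + 0 = 17

Answer: 17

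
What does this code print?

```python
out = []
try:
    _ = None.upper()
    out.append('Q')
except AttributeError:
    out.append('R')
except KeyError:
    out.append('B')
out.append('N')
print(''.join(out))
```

Execution trace: 'R' (except AttributeError) → 'N' (after the try/except). Output: RN

Answer: RN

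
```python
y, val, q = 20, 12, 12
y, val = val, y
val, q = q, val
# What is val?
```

Trace:
`y, val, q = 20, 12, 12` → y = 20; val = 12; q = 12
`y, val = val, y` → y = 12; val = 20
`val, q = q, val` → val = 12; q = 20
So val = 12

Answer: 12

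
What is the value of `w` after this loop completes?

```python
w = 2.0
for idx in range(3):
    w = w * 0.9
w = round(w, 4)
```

Exponential decay: 2.0 * 0.9^3
`w` takes the values: 2.0 → 1.8 → 1.62 → 1.458

Answer: 1.458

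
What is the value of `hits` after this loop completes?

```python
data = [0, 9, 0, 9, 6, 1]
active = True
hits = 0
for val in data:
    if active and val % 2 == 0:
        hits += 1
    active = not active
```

Count even values at even positions
`hits` takes the values: 0 → 1 → 2 → 3

Answer: 3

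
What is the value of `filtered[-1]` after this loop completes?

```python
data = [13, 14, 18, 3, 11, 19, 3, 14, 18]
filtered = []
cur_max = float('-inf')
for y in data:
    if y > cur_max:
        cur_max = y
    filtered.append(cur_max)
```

Running max ends at 19
`filtered` takes the values: [] → [13] → [13, 14] → [13, 14, 18] → [13, 14, 18, 18] → [13, 14, 18, 18, 18] → [13, 14, 18, 18, 18, 19] → [13, 14, 18, 18, 18, 19, 19] → [13, 14, 18, 18, 18, 19, 19, 19] → [13, 14, 18, 18, 18, 19, 19, 19, 19]
So `filtered[-1]` = 19

Answer: 19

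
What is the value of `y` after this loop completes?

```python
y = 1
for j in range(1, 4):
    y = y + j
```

Start at 1, add 1 through 3
`y` takes the values: 1 → 2 → 4 → 7

Answer: 7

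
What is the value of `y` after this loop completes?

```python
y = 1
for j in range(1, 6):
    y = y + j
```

Start at 1, add 1 through 5
`y` takes the values: 1 → 2 → 4 → 7 → 11 → 16

Answer: 16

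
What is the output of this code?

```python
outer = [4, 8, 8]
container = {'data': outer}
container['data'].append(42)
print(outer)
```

Key concept: dict holds reference to list.
Step by step:
`outer = [4, 8, 8]` → outer = [4, 8, 8]
`container = {'data': outer}` → container = {'data': [4, 8, 8]}
`container['data'].append(42)` → outer = [4, 8, 8, 42]; container = {'data': [4, 8, 8, 42]}
`print(outer)` → prints [4, 8, 8, 42]

Answer: [4, 8, 8, 42]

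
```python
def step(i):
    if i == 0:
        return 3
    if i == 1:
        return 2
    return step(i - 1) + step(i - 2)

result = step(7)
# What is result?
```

Build up from base cases: step(0)=3, step(1)=2, step(2)=5, step(3)=7, step(4)=12, step(5)=19, step(6)=31, ..., step(7)=50

Answer: 50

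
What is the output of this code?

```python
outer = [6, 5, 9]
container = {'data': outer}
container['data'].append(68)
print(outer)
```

Key concept: dict holds reference to list.
Step by step:
`outer = [6, 5, 9]` → outer = [6, 5, 9]
`container = {'data': outer}` → container = {'data': [6, 5, 9]}
`container['data'].append(68)` → outer = [6, 5, 9, 68]; container = {'data': [6, 5, 9, 68]}
`print(outer)` → prints [6, 5, 9, 68]

Answer: [6, 5, 9, 68]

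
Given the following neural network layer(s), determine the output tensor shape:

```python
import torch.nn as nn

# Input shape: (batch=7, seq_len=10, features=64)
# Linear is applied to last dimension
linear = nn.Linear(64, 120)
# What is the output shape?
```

Input: (7, 10, 64) -> Output: (7, 10, 120)

Answer: (7, 10, 120)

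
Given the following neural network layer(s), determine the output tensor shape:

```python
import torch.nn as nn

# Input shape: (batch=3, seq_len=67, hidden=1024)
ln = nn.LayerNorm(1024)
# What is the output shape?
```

Input: (3, 67, 1024) -> Output: (3, 67, 1024)

Answer: (3, 67, 1024)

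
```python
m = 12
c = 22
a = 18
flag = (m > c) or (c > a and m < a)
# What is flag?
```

Trace:
`m = 12` → m = 12
`c = 22` → c = 22
`a = 18` → a = 18
`flag = (m > c) or (c > a and m < a)` → flag = True
So flag = True

Answer: True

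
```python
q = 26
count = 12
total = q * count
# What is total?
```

Trace:
`q = 26` → q = 26
`count = 12` → count = 12
`total = q * count` → total = 312
So total = 312

Answer: 312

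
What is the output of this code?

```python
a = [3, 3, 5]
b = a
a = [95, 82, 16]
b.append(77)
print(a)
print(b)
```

Key concept: rebinding vs mutation: a is rebound to a new list, b still points at the original.
Step by step:
`a = [3, 3, 5]` → a = [3, 3, 5]
`b = a` → b = [3, 3, 5] (same object as a)
`a = [95, 82, 16]` → a = [95, 82, 16]
`b.append(77)` → b = [3, 3, 5, 77]
`print(a)` → prints [95, 82, 16]
`print(b)` → prints [3, 3, 5, 77]

Answer:
[95, 82, 16]
[3, 3, 5, 77]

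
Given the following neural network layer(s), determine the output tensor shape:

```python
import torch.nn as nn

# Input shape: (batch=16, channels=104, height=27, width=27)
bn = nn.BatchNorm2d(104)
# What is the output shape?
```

Input: (16, 104, 27, 27) -> Output: (16, 104, 27, 27)

Answer: (16, 104, 27, 27)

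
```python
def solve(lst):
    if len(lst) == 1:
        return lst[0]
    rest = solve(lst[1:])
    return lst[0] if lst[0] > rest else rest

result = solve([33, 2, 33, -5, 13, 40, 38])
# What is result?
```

Recursive max over [33, 2, 33, -5, 13, 40, 38] = 40

Answer: 40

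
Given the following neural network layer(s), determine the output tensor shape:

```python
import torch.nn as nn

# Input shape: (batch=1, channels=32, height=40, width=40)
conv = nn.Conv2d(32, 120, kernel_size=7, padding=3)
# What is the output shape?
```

Input: (1, 32, 40, 40) -> Output: (1, 120, 40, 40)

Answer: (1, 120, 40, 40)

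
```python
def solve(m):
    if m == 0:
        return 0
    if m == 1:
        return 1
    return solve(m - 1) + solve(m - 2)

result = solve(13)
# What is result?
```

Build up from base cases: solve(0)=0, solve(1)=1, solve(2)=1, solve(3)=2, solve(4)=3, solve(5)=5, solve(6)=8, ..., solve(13)=233

Answer: 233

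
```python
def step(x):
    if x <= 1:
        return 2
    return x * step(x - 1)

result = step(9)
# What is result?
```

step(9) = 9 * 8 * 7 * 6 * 5 * 4 * 3 * 2 * 2 = 725760

Answer: 725760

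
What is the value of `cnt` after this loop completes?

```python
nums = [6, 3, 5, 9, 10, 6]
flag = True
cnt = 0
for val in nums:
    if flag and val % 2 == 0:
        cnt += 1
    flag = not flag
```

Count even values at even positions
`cnt` takes the values: 0 → 1 → 2

Answer: 2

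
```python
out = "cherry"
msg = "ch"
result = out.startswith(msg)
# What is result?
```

Trace:
`out = "cherry"` → out = 'cherry'
`msg = "ch"` → msg = 'ch'
`result = out.startswith(msg)` → result = True
So result = True

Answer: True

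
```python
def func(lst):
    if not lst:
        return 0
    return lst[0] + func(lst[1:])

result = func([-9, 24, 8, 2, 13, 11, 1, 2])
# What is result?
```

(-9) + 24 + 8 + 2 + 13 + 11 + 1 + 2 + 0 = 52

Answer: 52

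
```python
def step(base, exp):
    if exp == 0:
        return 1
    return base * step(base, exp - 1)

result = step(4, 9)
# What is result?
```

step(4, 9) = 4 * 4 * 4 * 4 * 4 * 4 * 4 * 4 * 4 = 262144

Answer: 262144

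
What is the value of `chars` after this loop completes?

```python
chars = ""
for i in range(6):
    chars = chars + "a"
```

Repeat 'a' 6 times
`chars` takes the values: "" → "a" → "aa" → "aaa" → "aaaa" → "aaaaa" → "aaaaaa"

Answer: "aaaaaa"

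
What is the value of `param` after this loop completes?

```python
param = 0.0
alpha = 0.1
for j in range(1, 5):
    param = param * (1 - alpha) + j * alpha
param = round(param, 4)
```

Moving average with lr=0.1
`param` takes the values: 0.0 → 0.1 → 0.29 → 0.561 → 0.9049

Answer: 0.9049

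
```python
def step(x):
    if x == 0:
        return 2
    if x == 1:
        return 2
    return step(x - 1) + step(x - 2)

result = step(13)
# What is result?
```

Build up from base cases: step(0)=2, step(1)=2, step(2)=4, step(3)=6, step(4)=10, step(5)=16, step(6)=26, ..., step(13)=754

Answer: 754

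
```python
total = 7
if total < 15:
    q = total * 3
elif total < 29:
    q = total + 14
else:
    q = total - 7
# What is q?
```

Trace:
`total = 7` → total = 7
`if total < 15: ...` → total < 15 is True → q = 21
So q = 21

Answer: 21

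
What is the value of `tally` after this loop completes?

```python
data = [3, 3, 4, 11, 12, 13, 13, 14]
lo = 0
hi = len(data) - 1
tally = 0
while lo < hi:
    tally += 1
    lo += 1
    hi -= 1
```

Iterations until pointers meet (list length 8)
`tally` takes the values: 0 → 1 → 2 → 3 → 4

Answer: 4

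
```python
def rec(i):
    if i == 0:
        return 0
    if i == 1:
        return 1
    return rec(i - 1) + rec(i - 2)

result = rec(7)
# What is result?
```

Build up from base cases: rec(0)=0, rec(1)=1, rec(2)=1, rec(3)=2, rec(4)=3, rec(5)=5, rec(6)=8, ..., rec(7)=13

Answer: 13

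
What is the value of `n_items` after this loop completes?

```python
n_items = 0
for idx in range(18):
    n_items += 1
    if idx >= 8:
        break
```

Loop breaks when idx reaches 8, n_items is 9
`n_items` takes the values: 0 → 1 → 2 → 3 → 4 → 5 → 6 → 7 → 8 → 9

Answer: 9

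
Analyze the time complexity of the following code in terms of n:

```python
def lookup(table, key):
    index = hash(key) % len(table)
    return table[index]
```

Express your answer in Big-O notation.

This is Hash table lookup (average case). Time complexity: O(1).

Answer: O(1)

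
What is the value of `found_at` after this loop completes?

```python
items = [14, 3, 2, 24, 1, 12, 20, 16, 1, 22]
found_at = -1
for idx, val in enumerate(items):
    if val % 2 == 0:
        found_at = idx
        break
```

First even number index in [14, 3, 2, 24, 1, 12, 20, 16, 1, 22]
`found_at` takes the values: -1 → 0

Answer: 0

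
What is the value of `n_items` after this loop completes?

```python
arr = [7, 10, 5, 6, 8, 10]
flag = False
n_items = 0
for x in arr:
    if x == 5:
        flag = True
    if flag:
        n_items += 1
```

Count elements after first 5 in [7, 10, 5, 6, 8, 10]
`n_items` takes the values: 0 → 1 → 2 → 3 → 4

Answer: 4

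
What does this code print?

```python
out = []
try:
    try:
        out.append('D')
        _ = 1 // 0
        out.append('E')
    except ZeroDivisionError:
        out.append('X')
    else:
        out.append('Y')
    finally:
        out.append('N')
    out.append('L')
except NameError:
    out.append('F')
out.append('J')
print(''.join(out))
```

Execution trace: 'D' (inner try body) → 'X' (inner except ZeroDivisionError) → 'N' (inner finally) → 'L' (try body, no exception) → 'J' (after the try/except). Output: DXNLJ

Answer: DXNLJ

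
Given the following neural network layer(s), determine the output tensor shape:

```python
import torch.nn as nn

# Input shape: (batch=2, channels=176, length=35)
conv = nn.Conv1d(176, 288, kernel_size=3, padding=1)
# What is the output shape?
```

Input: (2, 176, 35) -> Output: (2, 288, 35)

Answer: (2, 288, 35)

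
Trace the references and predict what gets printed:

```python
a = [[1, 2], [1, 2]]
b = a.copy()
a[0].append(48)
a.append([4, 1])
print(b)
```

Key concept: shallow copy with nested lists.
Step by step:
`a = [[1, 2], [1, 2]]` → a = [[1, 2], [1, 2]]
`b = a.copy()` → b = [[1, 2], [1, 2]]
`a[0].append(48)` → a = [[1, 2, 48], [1, 2]]; b = [[1, 2, 48], [1, 2]]
`a.append([4, 1])` → a = [[1, 2, 48], [1, 2], [4, 1]]
`print(b)` → prints [[1, 2, 48], [1, 2]]

Answer: [[1, 2, 48], [1, 2]]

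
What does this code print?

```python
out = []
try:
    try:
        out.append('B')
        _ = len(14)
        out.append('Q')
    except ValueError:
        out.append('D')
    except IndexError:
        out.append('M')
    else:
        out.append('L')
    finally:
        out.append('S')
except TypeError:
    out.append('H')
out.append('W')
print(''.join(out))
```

Execution trace: 'B' (try body) → 'S' (finally) → 'H' (outer except TypeError) → 'W' (after the try/except). Output: BSHW

Answer: BSHW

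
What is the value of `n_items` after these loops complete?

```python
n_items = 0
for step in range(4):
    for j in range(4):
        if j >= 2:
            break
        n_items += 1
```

Inner breaks at 2, outer runs 4 times
`n_items` takes the values: 0 → 1 → 2 → 3 → 4 → 5 → 6 → 7 → 8

Answer: 8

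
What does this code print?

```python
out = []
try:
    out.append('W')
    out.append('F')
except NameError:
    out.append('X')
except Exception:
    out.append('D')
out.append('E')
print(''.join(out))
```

Execution trace: 'W' (try body) → 'F' (try body, no exception) → 'E' (after the try/except). Output: WFE

Answer: WFE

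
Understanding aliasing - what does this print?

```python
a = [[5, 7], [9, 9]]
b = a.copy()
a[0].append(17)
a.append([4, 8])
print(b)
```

Key concept: shallow copy with nested lists.
Step by step:
`a = [[5, 7], [9, 9]]` → a = [[5, 7], [9, 9]]
`b = a.copy()` → b = [[5, 7], [9, 9]]
`a[0].append(17)` → a = [[5, 7, 17], [9, 9]]; b = [[5, 7, 17], [9, 9]]
`a.append([4, 8])` → a = [[5, 7, 17], [9, 9], [4, 8]]
`print(b)` → prints [[5, 7, 17], [9, 9]]

Answer: [[5, 7, 17], [9, 9]]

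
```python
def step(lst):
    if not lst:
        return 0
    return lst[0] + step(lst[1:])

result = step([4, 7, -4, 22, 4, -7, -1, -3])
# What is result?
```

4 + 7 + (-4) + 22 + 4 + (-7) + (-1) + (-3) + 0 = 22

Answer: 22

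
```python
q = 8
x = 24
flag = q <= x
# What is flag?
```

Trace:
`q = 8` → q = 8
`x = 24` → x = 24
`flag = q <= x` → flag = True
So flag = True

Answer: True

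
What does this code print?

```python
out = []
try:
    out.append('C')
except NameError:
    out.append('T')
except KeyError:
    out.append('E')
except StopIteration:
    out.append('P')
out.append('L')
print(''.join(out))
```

Execution trace: 'C' (try body, no exception) → 'L' (after the try/except). Output: CL

Answer: CL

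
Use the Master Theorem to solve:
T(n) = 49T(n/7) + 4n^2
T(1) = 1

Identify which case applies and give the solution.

a=49, b=7, f(n)=4n^2. log_7(49) = 2. Since c=2 = 2, Case 2 applies: T(n) = Θ(n^log_b(a) · log n) = O(n^2 log n).

Answer: O(n^2 log n) - Case 2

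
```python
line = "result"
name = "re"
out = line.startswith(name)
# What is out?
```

Trace:
`line = "result"` → line = 'result'
`name = "re"` → name = 're'
`out = line.startswith(name)` → out = True
So out = True

Answer: True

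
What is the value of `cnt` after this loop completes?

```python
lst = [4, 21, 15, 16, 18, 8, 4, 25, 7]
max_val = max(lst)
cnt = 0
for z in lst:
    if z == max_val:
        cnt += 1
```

Count of max value 25 in [4, 21, 15, 16, 18, 8, 4, 25, 7]
`cnt` takes the values: 0 → 1

Answer: 1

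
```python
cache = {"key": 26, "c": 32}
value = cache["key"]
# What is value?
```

Trace:
`cache = {"key": 26, "c": 32}` → cache = {'key': 26, 'c': 32}
`value = cache["key"]` → value = 26
So value = 26

Answer: 26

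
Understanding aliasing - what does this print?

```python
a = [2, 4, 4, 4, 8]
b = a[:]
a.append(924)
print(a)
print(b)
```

Key concept: slice [:] creates copy.
Step by step:
`a = [2, 4, 4, 4, 8]` → a = [2, 4, 4, 4, 8]
`b = a[:]` → b = [2, 4, 4, 4, 8]
`a.append(924)` → a = [2, 4, 4, 4, 8, 924]
`print(a)` → prints [2, 4, 4, 4, 8, 924]
`print(b)` → prints [2, 4, 4, 4, 8]

Answer:
[2, 4, 4, 4, 8, 924]
[2, 4, 4, 4, 8]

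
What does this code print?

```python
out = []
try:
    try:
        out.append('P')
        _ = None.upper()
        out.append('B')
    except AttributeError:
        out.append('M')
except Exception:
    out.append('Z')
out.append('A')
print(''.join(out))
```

Execution trace: 'P' (inner try body) → 'M' (inner except AttributeError) → 'A' (after the try/except). Output: PMA

Answer: PMA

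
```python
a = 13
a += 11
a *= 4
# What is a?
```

Trace:
`a = 13` → a = 13
`a += 11` → a = 24
`a *= 4` → a = 96
So a = 96

Answer: 96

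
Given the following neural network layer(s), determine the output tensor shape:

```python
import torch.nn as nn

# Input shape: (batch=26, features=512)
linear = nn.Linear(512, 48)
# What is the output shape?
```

Input: (26, 512) -> Output: (26, 48)

Answer: (26, 48)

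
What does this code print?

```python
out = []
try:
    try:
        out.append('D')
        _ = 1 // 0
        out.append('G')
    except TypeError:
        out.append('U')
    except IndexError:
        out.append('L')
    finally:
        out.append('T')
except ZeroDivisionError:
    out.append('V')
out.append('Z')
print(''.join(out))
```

Execution trace: 'D' (inner try body) → 'T' (inner finally) → 'V' (outer except ZeroDivisionError) → 'Z' (after the try/except). Output: DTVZ

Answer: DTVZ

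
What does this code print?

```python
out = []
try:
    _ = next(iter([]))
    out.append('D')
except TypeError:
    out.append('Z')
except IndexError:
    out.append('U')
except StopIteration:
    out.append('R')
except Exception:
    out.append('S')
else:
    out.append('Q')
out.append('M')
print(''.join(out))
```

Execution trace: 'R' (except StopIteration) → 'M' (after the try/except). Output: RM

Answer: RM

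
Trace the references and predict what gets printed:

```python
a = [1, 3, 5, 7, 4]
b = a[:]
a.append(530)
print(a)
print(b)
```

Key concept: slice [:] creates copy.
Step by step:
`a = [1, 3, 5, 7, 4]` → a = [1, 3, 5, 7, 4]
`b = a[:]` → b = [1, 3, 5, 7, 4]
`a.append(530)` → a = [1, 3, 5, 7, 4, 530]
`print(a)` → prints [1, 3, 5, 7, 4, 530]
`print(b)` → prints [1, 3, 5, 7, 4]

Answer:
[1, 3, 5, 7, 4, 530]
[1, 3, 5, 7, 4]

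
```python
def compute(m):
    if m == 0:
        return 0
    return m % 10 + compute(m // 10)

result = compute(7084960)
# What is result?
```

Sum of digits of 7084960: 0 + 6 + 9 + 4 + 8 + 0 + 7 = 34

Answer: 34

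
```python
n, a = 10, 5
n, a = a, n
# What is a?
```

Trace:
`n, a = 10, 5` → n = 10; a = 5
`n, a = a, n` → n = 5; a = 10
So a = 10

Answer: 10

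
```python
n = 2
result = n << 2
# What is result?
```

Trace:
`n = 2` → n = 2
`result = n << 2` → result = 8
So result = 8

Answer: 8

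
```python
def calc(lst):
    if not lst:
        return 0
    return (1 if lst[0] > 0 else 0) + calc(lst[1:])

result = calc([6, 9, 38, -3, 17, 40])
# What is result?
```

Count of positive elements in [6, 9, 38, -3, 17, 40] = 5

Answer: 5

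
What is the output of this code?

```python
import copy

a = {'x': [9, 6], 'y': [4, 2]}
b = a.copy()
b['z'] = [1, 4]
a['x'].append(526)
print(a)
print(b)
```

Key concept: shallow copy of dict with mutable values.
Step by step:
`a = {'x': [9, 6], 'y': [4, 2]}` → a = {'x': [9, 6], 'y': [4, 2]}
`b = a.copy()` → b = {'x': [9, 6], 'y': [4, 2]}
`b['z'] = [1, 4]` → b = {'x': [9, 6], 'y': [4, 2], 'z': [1, 4]}
`a['x'].append(526)` → a = {'x': [9, 6, 526], 'y': [4, 2]}; b = {'x': [9, 6, 526], 'y': [4, 2], 'z': [1, 4]}
`print(a)` → prints {'x': [9, 6, 526], 'y': [4, 2]}
`print(b)` → prints {'x': [9, 6, 526], 'y': [4, 2], 'z': [1, 4]}

Answer:
{'x': [9, 6, 526], 'y': [4, 2]}
{'x': [9, 6, 526], 'y': [4, 2], 'z': [1, 4]}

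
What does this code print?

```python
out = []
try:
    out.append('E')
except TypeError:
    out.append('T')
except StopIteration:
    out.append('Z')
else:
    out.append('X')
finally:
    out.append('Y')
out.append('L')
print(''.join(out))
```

Execution trace: 'E' (try body, no exception) → 'X' (else) → 'Y' (finally) → 'L' (after the try/except). Output: EXYL

Answer: EXYL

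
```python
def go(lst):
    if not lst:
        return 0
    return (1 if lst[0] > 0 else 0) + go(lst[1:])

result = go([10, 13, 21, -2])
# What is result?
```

Count of positive elements in [10, 13, 21, -2] = 3

Answer: 3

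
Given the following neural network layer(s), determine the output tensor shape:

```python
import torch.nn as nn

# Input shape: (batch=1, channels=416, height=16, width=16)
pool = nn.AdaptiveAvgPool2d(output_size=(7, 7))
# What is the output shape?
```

Input: (1, 416, 16, 16) -> Output: (1, 416, 7, 7)

Answer: (1, 416, 7, 7)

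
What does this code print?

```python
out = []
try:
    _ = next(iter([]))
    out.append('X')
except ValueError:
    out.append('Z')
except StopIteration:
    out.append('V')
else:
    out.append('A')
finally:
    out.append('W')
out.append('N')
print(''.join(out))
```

Execution trace: 'V' (except StopIteration) → 'W' (finally) → 'N' (after the try/except). Output: VWN

Answer: VWN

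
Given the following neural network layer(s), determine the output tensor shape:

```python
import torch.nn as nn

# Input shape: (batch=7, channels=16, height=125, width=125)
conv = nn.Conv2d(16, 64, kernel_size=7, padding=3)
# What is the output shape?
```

Input: (7, 16, 125, 125) -> Output: (7, 64, 125, 125)

Answer: (7, 64, 125, 125)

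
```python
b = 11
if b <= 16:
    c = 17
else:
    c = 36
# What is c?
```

Trace:
`b = 11` → b = 11
`if b <= 16: ...` → b <= 16 is True → c = 17
So c = 17

Answer: 17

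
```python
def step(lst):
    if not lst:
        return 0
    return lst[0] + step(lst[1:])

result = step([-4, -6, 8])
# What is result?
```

(-4) + (-6) + 8 + 0 = -2

Answer: -2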